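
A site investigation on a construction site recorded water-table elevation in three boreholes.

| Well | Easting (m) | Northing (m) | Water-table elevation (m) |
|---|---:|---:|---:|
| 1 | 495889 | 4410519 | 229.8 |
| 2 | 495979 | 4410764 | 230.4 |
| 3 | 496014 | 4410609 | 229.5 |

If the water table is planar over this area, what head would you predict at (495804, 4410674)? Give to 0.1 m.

231.0 m

Taking 1 as reference: 2−1 = (90, 245, +0.6); 3−1 = (125, 90, -0.3).
Solve a·Δx + b·Δy = Δh: det = 90·90 − 125·245 = -22525.
∂h/∂x = [(+0.6)·90 − (-0.3)·245] / -22525 = -0.005660
∂h/∂y = [90·(-0.3) − 125·(+0.6)] / -22525 = +0.004528
h(495804, 4410674) = 229.8 + (-0.005660)·(-85) + (+0.004528)·(155) = 229.8 +0.481 +0.702 = 230.983 m.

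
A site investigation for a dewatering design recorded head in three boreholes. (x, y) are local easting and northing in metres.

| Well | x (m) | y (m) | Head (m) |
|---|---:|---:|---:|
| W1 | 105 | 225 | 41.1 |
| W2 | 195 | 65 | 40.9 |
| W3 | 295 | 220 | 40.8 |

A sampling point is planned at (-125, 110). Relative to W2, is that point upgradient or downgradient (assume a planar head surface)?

upgradient

With h = a·x + b·y + c and W1 as origin, the differences give:
  90·a + (-160)·b = -0.2
  190·a + (-5)·b = -0.3
Eliminate b (×(-5) and ×(-160), subtract): 29950·a = -47.00 → a = ∂h/∂x = -0.001569
Back-substitute: b = ∂h/∂y = +0.0003673.
Head at (-125, 110) = 41.1 + (-0.001569)·(-230) + (+0.0003673)·(-115) = 41.42 m.
That is higher than the 40.9 m at W2, so the point is upgradient.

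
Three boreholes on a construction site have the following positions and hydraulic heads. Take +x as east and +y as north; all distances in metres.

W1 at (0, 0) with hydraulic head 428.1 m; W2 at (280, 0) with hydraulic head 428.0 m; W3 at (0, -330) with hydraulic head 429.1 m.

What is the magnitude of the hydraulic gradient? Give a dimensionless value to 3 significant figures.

∂h/∂x = (428.0 − 428.1) / (280 − 0) = -0.0003571
∂h/∂y = (429.1 − 428.1) / (-330 − 0) = -0.003030
|∇h| = √(-0.0003571² + -0.003030²) = 0.003051

0.00305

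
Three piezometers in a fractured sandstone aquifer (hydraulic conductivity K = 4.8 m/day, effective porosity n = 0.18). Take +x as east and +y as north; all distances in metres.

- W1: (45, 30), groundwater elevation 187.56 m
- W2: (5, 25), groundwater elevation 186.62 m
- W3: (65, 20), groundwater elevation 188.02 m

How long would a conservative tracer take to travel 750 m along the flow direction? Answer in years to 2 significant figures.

3.3 years

Differences from W1: to W2 (Δx, Δy, Δh) = (-40, -5, -0.94); to W3 = (20, -10, +0.46).
Solve a·Δx + b·Δy = Δh: det = (-40)·(-10) − 20·(-5) = 500.
∂h/∂x = [(-0.94)·(-10) − (+0.46)·(-5)] / 500 = +0.02340
∂h/∂y = [(-40)·(+0.46) − 20·(-0.94)] / 500 = +0.0008000
|∇h| = √(0.02340² + 0.0008000²) = 0.02341
Seepage velocity v = K·i/n = 4.8 × 0.02341 / 0.18 = 0.6243 m/day.
t = 750 / 0.6243 = 1201 days = 3.29 years.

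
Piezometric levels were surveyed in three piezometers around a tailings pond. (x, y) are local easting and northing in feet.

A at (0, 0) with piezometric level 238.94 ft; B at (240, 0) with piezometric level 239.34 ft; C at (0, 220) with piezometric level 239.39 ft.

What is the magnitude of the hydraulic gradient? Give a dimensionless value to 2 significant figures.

0.0026

∂h/∂x = (239.34 − 238.94) / (240 − 0) = +0.001667
∂h/∂y = (239.39 − 238.94) / (220 − 0) = +0.002045
|∇h| = √(0.001667² + 0.002045²) = 0.002638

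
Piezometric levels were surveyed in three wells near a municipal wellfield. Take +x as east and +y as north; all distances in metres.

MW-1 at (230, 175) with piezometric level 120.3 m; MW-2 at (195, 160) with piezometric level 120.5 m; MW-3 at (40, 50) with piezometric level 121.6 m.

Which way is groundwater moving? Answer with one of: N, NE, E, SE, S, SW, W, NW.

NE

With h = a·x + b·y + c and MW-1 as origin, the differences give:
  (-35)·a + (-15)·b = +0.2
  (-190)·a + (-125)·b = +1.3
Eliminate b (×(-125) and ×(-15), subtract): 1525·a = -5.50 → a = ∂h/∂x = -0.003607
Back-substitute: b = ∂h/∂y = -0.004918.
Flow = −∇h = (+0.003607 east, +0.004918 north), which points northeast.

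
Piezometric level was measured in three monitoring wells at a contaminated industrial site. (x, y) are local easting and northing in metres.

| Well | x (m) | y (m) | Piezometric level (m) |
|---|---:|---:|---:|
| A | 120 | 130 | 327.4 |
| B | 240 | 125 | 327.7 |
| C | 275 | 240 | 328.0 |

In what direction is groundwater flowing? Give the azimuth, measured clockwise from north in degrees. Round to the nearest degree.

Differences from A: to B (Δx, Δy, Δh) = (120, -5, +0.3); to C = (155, 110, +0.6).
Solve a·Δx + b·Δy = Δh: det = 120·110 − 155·(-5) = 13975.
∂h/∂x = [(+0.3)·110 − (+0.6)·(-5)] / 13975 = +0.002576
∂h/∂y = [120·(+0.6) − 155·(+0.3)] / 13975 = +0.001825
Flow direction (−∇h) has components (-0.002576 E, -0.001825 N).
Azimuth = atan2(E, N) = atan2(-0.002576, -0.001825) = 234.7° ≈ 235°.

235°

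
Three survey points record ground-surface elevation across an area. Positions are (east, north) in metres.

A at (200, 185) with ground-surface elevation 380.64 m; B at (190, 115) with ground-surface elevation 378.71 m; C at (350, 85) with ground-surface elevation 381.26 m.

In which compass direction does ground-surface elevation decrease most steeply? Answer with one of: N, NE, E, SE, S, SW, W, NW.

SW

Differences from A: to B (Δx, Δy, Δh) = (-10, -70, -1.93); to C = (150, -100, +0.62).
Solve a·Δx + b·Δy = Δz: det = (-10)·(-100) − 150·(-70) = 11500.
∂z/∂x = [(-1.93)·(-100) − (+0.62)·(-70)] / 11500 = +0.02056
∂z/∂y = [(-10)·(+0.62) − 150·(-1.93)] / 11500 = +0.02463
Steepest decrease is along −∇f = (-0.02056 E, -0.02463 N) → southwest.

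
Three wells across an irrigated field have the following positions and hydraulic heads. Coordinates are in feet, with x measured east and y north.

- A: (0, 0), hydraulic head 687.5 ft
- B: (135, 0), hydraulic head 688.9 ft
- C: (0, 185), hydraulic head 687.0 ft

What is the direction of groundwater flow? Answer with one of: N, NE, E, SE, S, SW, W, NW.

W

∂h/∂x = (688.9 − 687.5) / (135 − 0) = +0.01037
∂h/∂y = (687.0 − 687.5) / (185 − 0) = -0.002703
Flow = −∇h = (-0.01037 east, +0.002703 north), which points west.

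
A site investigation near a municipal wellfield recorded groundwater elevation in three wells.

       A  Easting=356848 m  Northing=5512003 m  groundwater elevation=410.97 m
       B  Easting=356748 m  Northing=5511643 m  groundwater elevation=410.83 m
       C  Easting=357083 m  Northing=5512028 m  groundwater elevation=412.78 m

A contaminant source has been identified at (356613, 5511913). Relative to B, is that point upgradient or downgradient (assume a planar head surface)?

downgradient

Taking A as reference: B−A = (-100, -360, -0.14); C−A = (235, 25, +1.81).
Determinant of the coordinate differences = (-100)·25 − 235·(-360) = 82100.
∂h/∂x = [(-0.14)·25 − (+1.81)·(-360)] / 82100 = +0.007894
∂h/∂y = [(-100)·(+1.81) − 235·(-0.14)] / 82100 = -0.001804
Head at (356613, 5511913) = 410.97 + (+0.007894)·(-235) + (-0.001804)·(-90) = 409.28 m.
That is lower than the 410.83 m at B, so the point is downgradient.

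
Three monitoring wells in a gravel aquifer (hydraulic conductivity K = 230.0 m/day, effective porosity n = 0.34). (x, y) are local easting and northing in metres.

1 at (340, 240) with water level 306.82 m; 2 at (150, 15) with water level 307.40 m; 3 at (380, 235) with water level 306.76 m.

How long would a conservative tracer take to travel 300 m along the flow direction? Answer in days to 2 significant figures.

220 days

With h = a·x + b·y + c and 1 as origin, the differences give:
  (-190)·a + (-225)·b = +0.58
  40·a + (-5)·b = -0.06
Eliminate b (×(-5) and ×(-225), subtract): 9950·a = -16.400 → a = ∂h/∂x = -0.001648
Back-substitute: b = ∂h/∂y = -0.001186.
|∇h| = √(-0.001648² + -0.001186²) = 0.00203
Seepage velocity v = K·i/n = 230.0 × 0.00203 / 0.34 = 1.373 m/day.
t = 300 / 1.373 = 218.5 days.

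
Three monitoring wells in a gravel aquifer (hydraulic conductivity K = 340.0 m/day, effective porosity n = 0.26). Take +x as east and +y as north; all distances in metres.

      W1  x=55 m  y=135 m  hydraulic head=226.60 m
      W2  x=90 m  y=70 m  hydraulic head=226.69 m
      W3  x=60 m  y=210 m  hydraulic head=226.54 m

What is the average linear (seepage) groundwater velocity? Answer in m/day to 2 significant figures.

1.7 m/day

With h = a·x + b·y + c and W1 as origin, the differences give:
  35·a + (-65)·b = +0.09
  5·a + 75·b = -0.06
Eliminate b (×75 and ×(-65), subtract): 2950·a = 2.850 → a = ∂h/∂x = +0.0009661
Back-substitute: b = ∂h/∂y = -0.0008644.
|∇h| = √(0.0009661² + -0.0008644²) = 0.001296
Seepage velocity v = K·i/n = 340.0 × 0.001296 / 0.26 = 1.695 m/day.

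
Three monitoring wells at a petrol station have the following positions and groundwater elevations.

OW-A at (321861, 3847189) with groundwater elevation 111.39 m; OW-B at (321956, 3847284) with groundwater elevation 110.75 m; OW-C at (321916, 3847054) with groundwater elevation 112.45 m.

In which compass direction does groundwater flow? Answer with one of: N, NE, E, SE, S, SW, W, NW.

Three-point gradient (reference OW-A): Δ to OW-B = (95, 95, -0.64), Δ to OW-C = (55, -135, +1.06).
∂h/∂x = +0.0007922, ∂h/∂y = -0.007529 (det = -18050).
Flow = −∇h = (-0.0007922 east, +0.007529 north), which points north.

N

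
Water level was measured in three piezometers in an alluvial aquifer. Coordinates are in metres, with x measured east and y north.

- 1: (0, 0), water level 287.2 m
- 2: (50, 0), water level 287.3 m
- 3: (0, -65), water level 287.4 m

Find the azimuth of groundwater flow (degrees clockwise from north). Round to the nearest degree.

∂h/∂x = (287.3 − 287.2) / (50 − 0) = +0.002000
∂h/∂y = (287.4 − 287.2) / (-65 − 0) = -0.003077
Flow direction (−∇h) has components (-0.002000 E, +0.003077 N).
Azimuth = atan2(E, N) = atan2(-0.002000, +0.003077) = 327.0° ≈ 327°.

327°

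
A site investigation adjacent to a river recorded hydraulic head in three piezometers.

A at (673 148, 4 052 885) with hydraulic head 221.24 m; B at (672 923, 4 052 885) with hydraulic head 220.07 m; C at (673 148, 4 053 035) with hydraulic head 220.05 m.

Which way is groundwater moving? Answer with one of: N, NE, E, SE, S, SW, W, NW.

∂h/∂x = (220.07 − 221.24) / (672923 − 673148) = +0.005200
∂h/∂y = (220.05 − 221.24) / (4053035 − 4052885) = -0.007933
Flow = −∇h = (-0.005200 east, +0.007933 north), which points northwest.

NW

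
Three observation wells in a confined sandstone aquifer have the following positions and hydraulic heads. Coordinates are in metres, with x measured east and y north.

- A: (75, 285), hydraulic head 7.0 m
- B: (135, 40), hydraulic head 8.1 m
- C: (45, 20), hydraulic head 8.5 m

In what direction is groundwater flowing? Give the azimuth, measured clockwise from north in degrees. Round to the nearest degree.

With h = a·x + b·y + c and A as origin, the differences give:
  60·a + (-245)·b = +1.1
  (-30)·a + (-265)·b = +1.5
Eliminate b (×(-265) and ×(-245), subtract): -23250·a = 76.00 → a = ∂h/∂x = -0.003269
Back-substitute: b = ∂h/∂y = -0.005290.
Flow direction (−∇h) has components (+0.003269 E, +0.005290 N).
Azimuth = atan2(E, N) = atan2(+0.003269, +0.005290) = 31.7° ≈ 032°.

032°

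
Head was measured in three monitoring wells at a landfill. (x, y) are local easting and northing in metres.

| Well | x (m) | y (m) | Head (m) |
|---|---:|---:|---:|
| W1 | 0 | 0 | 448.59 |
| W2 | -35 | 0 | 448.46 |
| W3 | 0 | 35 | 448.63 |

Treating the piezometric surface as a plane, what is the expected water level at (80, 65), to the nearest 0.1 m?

449.0 m

∂h/∂x = (448.46 − 448.59) / (-35 − 0) = +0.003714
∂h/∂y = (448.63 − 448.59) / (35 − 0) = +0.001143
h(80, 65) = 448.59 + (+0.003714)·(80) + (+0.001143)·(65) = 448.59 +0.297 +0.074 = 448.961 m.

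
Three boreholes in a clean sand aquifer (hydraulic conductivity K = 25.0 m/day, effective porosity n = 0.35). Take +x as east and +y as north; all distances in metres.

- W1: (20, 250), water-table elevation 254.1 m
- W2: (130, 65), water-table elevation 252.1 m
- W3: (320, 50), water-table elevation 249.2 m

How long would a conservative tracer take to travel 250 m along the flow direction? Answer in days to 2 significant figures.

230 days

Three-point gradient (reference W1): Δ to W2 = (110, -185, -2.0), Δ to W3 = (300, -200, -4.9).
∂h/∂x = -0.01512, ∂h/∂y = +0.001821 (det = 33500).
|∇h| = √(-0.01512² + 0.001821²) = 0.01523
Seepage velocity v = K·i/n = 25.0 × 0.01523 / 0.35 = 1.088 m/day.
t = 250 / 1.088 = 229.8 days.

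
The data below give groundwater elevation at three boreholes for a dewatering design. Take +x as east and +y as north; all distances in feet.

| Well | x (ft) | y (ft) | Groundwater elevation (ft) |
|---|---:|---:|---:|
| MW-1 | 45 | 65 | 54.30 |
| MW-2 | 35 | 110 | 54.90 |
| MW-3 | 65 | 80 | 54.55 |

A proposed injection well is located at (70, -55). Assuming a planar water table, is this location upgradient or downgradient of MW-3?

Differences from MW-1: to MW-2 (Δx, Δy, Δh) = (-10, 45, +0.60); to MW-3 = (20, 15, +0.25).
Determinant of the coordinate differences = (-10)·15 − 20·45 = -1050.
∂h/∂x = [(+0.60)·15 − (+0.25)·45] / -1050 = +0.002143
∂h/∂y = [(-10)·(+0.25) − 20·(+0.60)] / -1050 = +0.01381
Head at (70, -55) = 54.30 + (+0.002143)·(25) + (+0.01381)·(-120) = 52.70 ft.
That is lower than the 54.55 ft at MW-3, so the point is downgradient.

downgradient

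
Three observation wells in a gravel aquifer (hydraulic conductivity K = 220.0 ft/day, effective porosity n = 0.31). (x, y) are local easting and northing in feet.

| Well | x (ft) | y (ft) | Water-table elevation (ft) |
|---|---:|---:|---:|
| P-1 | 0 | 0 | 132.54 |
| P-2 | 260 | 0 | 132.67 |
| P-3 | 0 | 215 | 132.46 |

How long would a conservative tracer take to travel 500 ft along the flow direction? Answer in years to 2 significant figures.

∂h/∂x = (132.67 − 132.54) / (260 − 0) = +0.0005000
∂h/∂y = (132.46 − 132.54) / (215 − 0) = -0.0003721
|∇h| = √(0.0005000² + -0.0003721²) = 0.0006233
Seepage velocity v = K·i/n = 220.0 × 0.0006233 / 0.31 = 0.4423 ft/day.
t = 500 / 0.4423 = 1130 days = 3.09 years.

3.1 years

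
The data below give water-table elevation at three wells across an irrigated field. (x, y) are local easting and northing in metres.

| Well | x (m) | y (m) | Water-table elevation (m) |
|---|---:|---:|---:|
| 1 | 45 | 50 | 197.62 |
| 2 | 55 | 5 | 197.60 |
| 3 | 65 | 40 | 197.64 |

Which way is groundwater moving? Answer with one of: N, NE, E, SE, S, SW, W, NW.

SW

Differences from 1: to 2 (Δx, Δy, Δh) = (10, -45, -0.02); to 3 = (20, -10, +0.02).
Determinant of the coordinate differences = 10·(-10) − 20·(-45) = 800.
∂h/∂x = [(-0.02)·(-10) − (+0.02)·(-45)] / 800 = +0.001375
∂h/∂y = [10·(+0.02) − 20·(-0.02)] / 800 = +0.0007500
Flow = −∇h = (-0.001375 east, -0.0007500 north), which points southwest.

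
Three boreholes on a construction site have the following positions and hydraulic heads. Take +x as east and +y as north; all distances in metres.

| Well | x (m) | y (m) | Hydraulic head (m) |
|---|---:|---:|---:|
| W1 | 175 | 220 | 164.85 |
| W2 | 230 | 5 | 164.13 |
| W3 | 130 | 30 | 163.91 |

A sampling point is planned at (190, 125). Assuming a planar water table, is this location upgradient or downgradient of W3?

Taking W1 as reference: W2−W1 = (55, -215, -0.72); W3−W1 = (-45, -190, -0.94).
Determinant of the coordinate differences = 55·(-190) − (-45)·(-215) = -20125.
∂h/∂x = [(-0.72)·(-190) − (-0.94)·(-215)] / -20125 = +0.003245
∂h/∂y = [55·(-0.94) − (-45)·(-0.72)] / -20125 = +0.004179
Head at (190, 125) = 164.85 + (+0.003245)·(15) + (+0.004179)·(-95) = 164.50 m.
That is higher than the 163.91 m at W3, so the point is upgradient.

upgradient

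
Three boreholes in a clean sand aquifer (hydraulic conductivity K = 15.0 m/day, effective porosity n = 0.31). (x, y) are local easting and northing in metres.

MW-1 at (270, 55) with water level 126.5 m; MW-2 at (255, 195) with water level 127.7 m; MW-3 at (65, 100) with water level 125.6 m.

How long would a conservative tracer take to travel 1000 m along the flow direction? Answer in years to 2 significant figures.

Taking MW-1 as reference: MW-2−MW-1 = (-15, 140, +1.2); MW-3−MW-1 = (-205, 45, -0.9).
Solve a·Δx + b·Δy = Δh: det = (-15)·45 − (-205)·140 = 28025.
∂h/∂x = [(+1.2)·45 − (-0.9)·140] / 28025 = +0.006423
∂h/∂y = [(-15)·(-0.9) − (-205)·(+1.2)] / 28025 = +0.009260
|∇h| = √(0.006423² + 0.009260²) = 0.01127
Seepage velocity v = K·i/n = 15.0 × 0.01127 / 0.31 = 0.5453 m/day.
t = 1000 / 0.5453 = 1834 days = 5.02 years.

5.0 years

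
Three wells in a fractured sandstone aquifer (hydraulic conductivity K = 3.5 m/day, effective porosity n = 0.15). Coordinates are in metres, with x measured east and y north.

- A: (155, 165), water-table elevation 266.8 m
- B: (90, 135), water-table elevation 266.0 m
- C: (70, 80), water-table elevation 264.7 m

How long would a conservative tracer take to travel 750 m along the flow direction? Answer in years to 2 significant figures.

Differences from A: to B (Δx, Δy, Δh) = (-65, -30, -0.8); to C = (-85, -85, -2.1).
Solve a·Δx + b·Δy = Δh: det = (-65)·(-85) − (-85)·(-30) = 2975.
∂h/∂x = [(-0.8)·(-85) − (-2.1)·(-30)] / 2975 = +0.001681
∂h/∂y = [(-65)·(-2.1) − (-85)·(-0.8)] / 2975 = +0.02303
|∇h| = √(0.001681² + 0.02303²) = 0.02309
Seepage velocity v = K·i/n = 3.5 × 0.02309 / 0.15 = 0.5388 m/day.
t = 750 / 0.5388 = 1392 days = 3.81 years.

3.8 years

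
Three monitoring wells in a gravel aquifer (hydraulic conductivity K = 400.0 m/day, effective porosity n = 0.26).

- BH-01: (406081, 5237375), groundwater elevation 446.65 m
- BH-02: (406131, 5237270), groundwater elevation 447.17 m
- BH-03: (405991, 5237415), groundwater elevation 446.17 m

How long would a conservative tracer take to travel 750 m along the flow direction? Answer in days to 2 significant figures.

97 days

Three-point gradient (reference BH-01): Δ to BH-02 = (50, -105, +0.52), Δ to BH-03 = (-90, 40, -0.48).
∂h/∂x = +0.003973, ∂h/∂y = -0.003060 (det = -7450).
|∇h| = √(0.003973² + -0.003060²) = 0.005015
Seepage velocity v = K·i/n = 400.0 × 0.005015 / 0.26 = 7.715 m/day.
t = 750 / 7.715 = 97.21 days.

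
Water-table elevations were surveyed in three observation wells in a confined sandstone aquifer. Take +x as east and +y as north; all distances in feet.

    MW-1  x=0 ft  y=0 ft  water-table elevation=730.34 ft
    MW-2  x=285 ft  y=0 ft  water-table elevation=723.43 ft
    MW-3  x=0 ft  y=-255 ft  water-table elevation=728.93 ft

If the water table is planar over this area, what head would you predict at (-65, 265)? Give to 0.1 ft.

733.4 ft

∂h/∂x = (723.43 − 730.34) / (285 − 0) = -0.02425
∂h/∂y = (728.93 − 730.34) / (-255 − 0) = +0.005529
h(-65, 265) = 730.34 + (-0.02425)·(-65) + (+0.005529)·(265) = 730.34 +1.576 +1.465 = 733.381 ft.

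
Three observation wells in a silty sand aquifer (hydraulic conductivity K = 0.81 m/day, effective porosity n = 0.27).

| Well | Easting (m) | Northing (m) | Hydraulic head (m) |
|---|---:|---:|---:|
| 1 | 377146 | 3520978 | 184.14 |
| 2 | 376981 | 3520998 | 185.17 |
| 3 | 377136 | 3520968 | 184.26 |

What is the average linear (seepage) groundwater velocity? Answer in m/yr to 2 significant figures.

With h = a·x + b·y + c and 1 as origin, the differences give:
  (-165)·a + 20·b = +1.03
  (-10)·a + (-10)·b = +0.12
Eliminate b (×(-10) and ×20, subtract): 1850·a = -12.700 → a = ∂h/∂x = -0.006865
Back-substitute: b = ∂h/∂y = -0.005135.
|∇h| = √(-0.006865² + -0.005135²) = 0.008573
Seepage velocity v = K·i/n = 0.81 × 0.008573 / 0.27 = 0.02572 m/day = 9.394 m/yr.

9.4 m/yr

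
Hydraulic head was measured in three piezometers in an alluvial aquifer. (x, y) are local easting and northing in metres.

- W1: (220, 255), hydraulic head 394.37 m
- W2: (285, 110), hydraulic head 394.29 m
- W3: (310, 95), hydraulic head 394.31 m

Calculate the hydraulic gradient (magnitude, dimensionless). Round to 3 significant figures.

0.00199

With h = a·x + b·y + c and W1 as origin, the differences give:
  65·a + (-145)·b = -0.08
  90·a + (-160)·b = -0.06
Eliminate b (×(-160) and ×(-145), subtract): 2650·a = 4.100 → a = ∂h/∂x = +0.001547
Back-substitute: b = ∂h/∂y = +0.001245.
|∇h| = √(0.001547² + 0.001245²) = 0.001986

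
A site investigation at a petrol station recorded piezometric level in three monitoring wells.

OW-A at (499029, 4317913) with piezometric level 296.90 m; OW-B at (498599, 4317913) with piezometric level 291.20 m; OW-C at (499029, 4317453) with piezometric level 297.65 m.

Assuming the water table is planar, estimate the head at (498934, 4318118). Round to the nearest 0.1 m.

295.3 m

∂h/∂x = (291.20 − 296.90) / (498599 − 499029) = +0.01326
∂h/∂y = (297.65 − 296.90) / (4317453 − 4317913) = -0.001630
h(498934, 4318118) = 296.90 + (+0.01326)·(-95) + (-0.001630)·(205) = 296.90 -1.259 -0.334 = 295.306 m.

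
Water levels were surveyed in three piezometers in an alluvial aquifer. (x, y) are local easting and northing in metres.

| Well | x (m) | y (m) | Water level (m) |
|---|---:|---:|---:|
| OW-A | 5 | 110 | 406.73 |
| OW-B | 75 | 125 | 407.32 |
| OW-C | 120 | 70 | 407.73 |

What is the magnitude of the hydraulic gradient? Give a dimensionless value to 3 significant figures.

0.00854

With h = a·x + b·y + c and OW-A as origin, the differences give:
  70·a + 15·b = +0.59
  115·a + (-40)·b = +1.00
Eliminate b (×(-40) and ×15, subtract): -4525·a = -38.600 → a = ∂h/∂x = +0.008530
Back-substitute: b = ∂h/∂y = -0.0004751.
|∇h| = √(0.008530² + -0.0004751²) = 0.008543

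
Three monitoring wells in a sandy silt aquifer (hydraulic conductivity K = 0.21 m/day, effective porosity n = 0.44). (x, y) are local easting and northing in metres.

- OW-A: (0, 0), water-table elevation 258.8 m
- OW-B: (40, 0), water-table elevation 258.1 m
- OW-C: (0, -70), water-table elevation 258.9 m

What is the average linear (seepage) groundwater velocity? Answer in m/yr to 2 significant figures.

∂h/∂x = (258.1 − 258.8) / (40 − 0) = -0.01750
∂h/∂y = (258.9 − 258.8) / (-70 − 0) = -0.001429
|∇h| = √(-0.01750² + -0.001429²) = 0.01756
Seepage velocity v = K·i/n = 0.21 × 0.01756 / 0.44 = 0.008381 m/day = 3.061 m/yr.

3.1 m/yr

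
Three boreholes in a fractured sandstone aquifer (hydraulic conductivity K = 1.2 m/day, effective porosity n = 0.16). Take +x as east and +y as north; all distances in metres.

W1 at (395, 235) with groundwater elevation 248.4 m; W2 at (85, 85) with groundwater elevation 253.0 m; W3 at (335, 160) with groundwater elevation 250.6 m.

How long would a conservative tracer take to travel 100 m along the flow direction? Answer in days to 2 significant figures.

Taking W1 as reference: W2−W1 = (-310, -150, +4.6); W3−W1 = (-60, -75, +2.2).
Determinant of the coordinate differences = (-310)·(-75) − (-60)·(-150) = 14250.
∂h/∂x = [(+4.6)·(-75) − (+2.2)·(-150)] / 14250 = -0.001053
∂h/∂y = [(-310)·(+2.2) − (-60)·(+4.6)] / 14250 = -0.02849
|∇h| = √(-0.001053² + -0.02849²) = 0.02851
Seepage velocity v = K·i/n = 1.2 × 0.02851 / 0.16 = 0.2138 m/day.
t = 100 / 0.2138 = 467.7 days.

470 days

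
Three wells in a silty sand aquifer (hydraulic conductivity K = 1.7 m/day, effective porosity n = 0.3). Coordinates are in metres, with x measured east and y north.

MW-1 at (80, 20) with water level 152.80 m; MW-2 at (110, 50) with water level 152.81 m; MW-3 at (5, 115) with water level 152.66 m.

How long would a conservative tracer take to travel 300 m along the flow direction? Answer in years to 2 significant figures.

120 years

Taking MW-1 as reference: MW-2−MW-1 = (30, 30, +0.01); MW-3−MW-1 = (-75, 95, -0.14).
Determinant of the coordinate differences = 30·95 − (-75)·30 = 5100.
∂h/∂x = [(+0.01)·95 − (-0.14)·30] / 5100 = +0.001010
∂h/∂y = [30·(-0.14) − (-75)·(+0.01)] / 5100 = -0.0006765
|∇h| = √(0.001010² + -0.0006765²) = 0.001216
Seepage velocity v = K·i/n = 1.7 × 0.001216 / 0.3 = 0.006891 m/day.
t = 300 / 0.006891 = 4.354e+04 days = 119 years.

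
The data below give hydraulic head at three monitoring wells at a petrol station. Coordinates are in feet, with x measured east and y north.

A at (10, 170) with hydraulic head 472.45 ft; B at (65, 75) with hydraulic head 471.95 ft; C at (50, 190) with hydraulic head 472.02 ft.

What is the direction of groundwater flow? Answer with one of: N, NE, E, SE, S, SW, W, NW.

E

Differences from A: to B (Δx, Δy, Δh) = (55, -95, -0.50); to C = (40, 20, -0.43).
Determinant of the coordinate differences = 55·20 − 40·(-95) = 4900.
∂h/∂x = [(-0.50)·20 − (-0.43)·(-95)] / 4900 = -0.01038
∂h/∂y = [55·(-0.43) − 40·(-0.50)] / 4900 = -0.0007449
Flow = −∇h = (+0.01038 east, +0.0007449 north), which points east.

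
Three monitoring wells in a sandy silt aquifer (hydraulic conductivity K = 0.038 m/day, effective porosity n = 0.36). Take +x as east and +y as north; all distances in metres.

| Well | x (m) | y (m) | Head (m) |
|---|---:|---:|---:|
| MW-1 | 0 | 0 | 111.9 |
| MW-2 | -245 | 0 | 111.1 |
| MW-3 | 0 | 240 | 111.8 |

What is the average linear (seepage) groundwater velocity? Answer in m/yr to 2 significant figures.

0.13 m/yr

∂h/∂x = (111.1 − 111.9) / (-245 − 0) = +0.003265
∂h/∂y = (111.8 − 111.9) / (240 − 0) = -0.0004167
|∇h| = √(0.003265² + -0.0004167²) = 0.003291
Seepage velocity v = K·i/n = 0.038 × 0.003291 / 0.36 = 0.0003474 m/day = 0.1269 m/yr.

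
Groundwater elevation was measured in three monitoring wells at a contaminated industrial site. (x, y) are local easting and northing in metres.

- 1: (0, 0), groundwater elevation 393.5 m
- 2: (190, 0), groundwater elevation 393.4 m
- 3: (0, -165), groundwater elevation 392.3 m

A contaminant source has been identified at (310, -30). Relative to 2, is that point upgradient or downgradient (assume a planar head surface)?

∂h/∂x = (393.4 − 393.5) / (190 − 0) = -0.0005263
∂h/∂y = (392.3 − 393.5) / (-165 − 0) = +0.007273
Head at (310, -30) = 393.5 + (-0.0005263)·(310) + (+0.007273)·(-30) = 393.12 m.
That is lower than the 393.4 m at 2, so the point is downgradient.

downgradient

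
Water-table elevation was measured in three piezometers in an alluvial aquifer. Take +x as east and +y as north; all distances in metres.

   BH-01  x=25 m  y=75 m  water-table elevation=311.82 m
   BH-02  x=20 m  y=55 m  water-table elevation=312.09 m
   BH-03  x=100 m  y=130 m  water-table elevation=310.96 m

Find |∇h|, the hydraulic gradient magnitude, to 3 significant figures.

0.0132

Three-point gradient (reference BH-01): Δ to BH-02 = (-5, -20, +0.27), Δ to BH-03 = (75, 55, -0.86).
∂h/∂x = -0.001918, ∂h/∂y = -0.01302 (det = 1225).
|∇h| = √(-0.001918² + -0.01302²) = 0.01316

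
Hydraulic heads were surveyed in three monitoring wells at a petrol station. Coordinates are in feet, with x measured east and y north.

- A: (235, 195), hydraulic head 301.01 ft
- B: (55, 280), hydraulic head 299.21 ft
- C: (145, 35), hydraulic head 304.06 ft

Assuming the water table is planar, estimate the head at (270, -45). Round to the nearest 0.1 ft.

With h = a·x + b·y + c and A as origin, the differences give:
  (-180)·a + 85·b = -1.80
  (-90)·a + (-160)·b = +3.05
Eliminate b (×(-160) and ×85, subtract): 36450·a = 28.750 → a = ∂h/∂x = +0.0007888
Back-substitute: b = ∂h/∂y = -0.01951.
h(270, -45) = 301.01 + (+0.0007888)·(35) + (-0.01951)·(-240) = 301.01 +0.028 +4.681 = 305.719 ft.

305.7 ft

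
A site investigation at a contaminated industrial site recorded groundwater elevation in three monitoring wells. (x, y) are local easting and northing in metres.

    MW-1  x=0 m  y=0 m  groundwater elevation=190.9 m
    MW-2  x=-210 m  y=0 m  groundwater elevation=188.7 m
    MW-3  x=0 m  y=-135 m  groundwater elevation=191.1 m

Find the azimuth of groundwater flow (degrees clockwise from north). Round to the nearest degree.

∂h/∂x = (188.7 − 190.9) / (-210 − 0) = +0.01048
∂h/∂y = (191.1 − 190.9) / (-135 − 0) = -0.001481
Flow direction (−∇h) has components (-0.01048 E, +0.001481 N).
Azimuth = atan2(E, N) = atan2(-0.01048, +0.001481) = 278.0° ≈ 278°.

278°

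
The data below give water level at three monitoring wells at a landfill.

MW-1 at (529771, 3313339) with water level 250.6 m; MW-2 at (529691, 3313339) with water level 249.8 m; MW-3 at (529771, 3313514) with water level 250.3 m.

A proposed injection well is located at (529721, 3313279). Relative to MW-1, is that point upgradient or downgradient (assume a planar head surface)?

∂h/∂x = (249.8 − 250.6) / (529691 − 529771) = +0.010000
∂h/∂y = (250.3 − 250.6) / (3313514 − 3313339) = -0.001714
Head at (529721, 3313279) = 250.6 + (+0.010000)·(-50) + (-0.001714)·(-60) = 250.20 m.
That is lower than the 250.6 m at MW-1, so the point is downgradient.

downgradient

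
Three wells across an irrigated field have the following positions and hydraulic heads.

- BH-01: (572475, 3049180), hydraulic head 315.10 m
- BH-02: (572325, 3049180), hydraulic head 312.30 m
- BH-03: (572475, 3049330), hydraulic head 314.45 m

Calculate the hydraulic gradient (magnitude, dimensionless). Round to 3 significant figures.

∂h/∂x = (312.30 − 315.10) / (572325 − 572475) = +0.01867
∂h/∂y = (314.45 − 315.10) / (3049330 − 3049180) = -0.004333
|∇h| = √(0.01867² + -0.004333²) = 0.01917

0.0192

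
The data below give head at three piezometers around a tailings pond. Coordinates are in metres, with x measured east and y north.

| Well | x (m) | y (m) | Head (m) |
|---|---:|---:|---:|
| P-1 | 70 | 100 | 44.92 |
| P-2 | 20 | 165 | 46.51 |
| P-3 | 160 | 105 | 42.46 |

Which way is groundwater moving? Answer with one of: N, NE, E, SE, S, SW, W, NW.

E

With h = a·x + b·y + c and P-1 as origin, the differences give:
  (-50)·a + 65·b = +1.59
  90·a + 5·b = -2.46
Eliminate b (×5 and ×65, subtract): -6100·a = 167.850 → a = ∂h/∂x = -0.02752
Back-substitute: b = ∂h/∂y = +0.003295.
Flow = −∇h = (+0.02752 east, -0.003295 north), which points east.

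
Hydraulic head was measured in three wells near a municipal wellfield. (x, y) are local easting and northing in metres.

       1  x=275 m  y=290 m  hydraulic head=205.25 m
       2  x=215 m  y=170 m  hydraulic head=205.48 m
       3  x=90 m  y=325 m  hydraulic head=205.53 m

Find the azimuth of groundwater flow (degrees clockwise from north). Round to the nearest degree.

058°

Differences from 1: to 2 (Δx, Δy, Δh) = (-60, -120, +0.23); to 3 = (-185, 35, +0.28).
Solve a·Δx + b·Δy = Δh: det = (-60)·35 − (-185)·(-120) = -24300.
∂h/∂x = [(+0.23)·35 − (+0.28)·(-120)] / -24300 = -0.001714
∂h/∂y = [(-60)·(+0.28) − (-185)·(+0.23)] / -24300 = -0.001060
Flow direction (−∇h) has components (+0.001714 E, +0.001060 N).
Azimuth = atan2(E, N) = atan2(+0.001714, +0.001060) = 58.3° ≈ 058°.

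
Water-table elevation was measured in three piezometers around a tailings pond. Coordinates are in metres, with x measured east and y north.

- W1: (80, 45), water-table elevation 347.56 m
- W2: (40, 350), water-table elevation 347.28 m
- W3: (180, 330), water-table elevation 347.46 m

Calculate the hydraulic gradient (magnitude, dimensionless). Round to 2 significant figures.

0.0014

Differences from W1: to W2 (Δx, Δy, Δh) = (-40, 305, -0.28); to W3 = (100, 285, -0.10).
Determinant of the coordinate differences = (-40)·285 − 100·305 = -41900.
∂h/∂x = [(-0.28)·285 − (-0.10)·305] / -41900 = +0.001177
∂h/∂y = [(-40)·(-0.10) − 100·(-0.28)] / -41900 = -0.0007637
|∇h| = √(0.001177² + -0.0007637²) = 0.001403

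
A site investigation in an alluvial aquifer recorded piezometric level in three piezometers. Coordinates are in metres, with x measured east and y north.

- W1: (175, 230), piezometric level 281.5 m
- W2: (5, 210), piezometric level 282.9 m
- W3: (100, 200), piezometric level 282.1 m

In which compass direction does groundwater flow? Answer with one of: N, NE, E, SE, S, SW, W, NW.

Differences from W1: to W2 (Δx, Δy, Δh) = (-170, -20, +1.4); to W3 = (-75, -30, +0.6).
Solve a·Δx + b·Δy = Δh: det = (-170)·(-30) − (-75)·(-20) = 3600.
∂h/∂x = [(+1.4)·(-30) − (+0.6)·(-20)] / 3600 = -0.008333
∂h/∂y = [(-170)·(+0.6) − (-75)·(+1.4)] / 3600 = +0.0008333
Flow = −∇h = (+0.008333 east, -0.0008333 north), which points east.

E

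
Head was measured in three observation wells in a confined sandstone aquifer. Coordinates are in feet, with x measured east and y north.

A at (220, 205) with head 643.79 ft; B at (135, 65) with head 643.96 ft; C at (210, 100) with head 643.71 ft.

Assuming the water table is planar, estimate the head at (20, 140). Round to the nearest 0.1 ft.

With h = a·x + b·y + c and A as origin, the differences give:
  (-85)·a + (-140)·b = +0.17
  (-10)·a + (-105)·b = -0.08
Eliminate b (×(-105) and ×(-140), subtract): 7525·a = -29.050 → a = ∂h/∂x = -0.003860
Back-substitute: b = ∂h/∂y = +0.001130.
h(20, 140) = 643.79 + (-0.003860)·(-200) + (+0.001130)·(-65) = 643.79 +0.772 -0.073 = 644.489 ft.

644.5 ft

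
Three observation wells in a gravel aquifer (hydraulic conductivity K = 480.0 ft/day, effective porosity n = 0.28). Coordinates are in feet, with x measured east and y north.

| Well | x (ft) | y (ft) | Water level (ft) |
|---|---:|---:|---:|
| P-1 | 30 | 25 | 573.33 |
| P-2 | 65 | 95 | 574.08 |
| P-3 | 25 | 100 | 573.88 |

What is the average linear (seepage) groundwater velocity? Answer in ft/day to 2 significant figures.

Differences from P-1: to P-2 (Δx, Δy, Δh) = (35, 70, +0.75); to P-3 = (-5, 75, +0.55).
Solve a·Δx + b·Δy = Δh: det = 35·75 − (-5)·70 = 2975.
∂h/∂x = [(+0.75)·75 − (+0.55)·70] / 2975 = +0.005966
∂h/∂y = [35·(+0.55) − (-5)·(+0.75)] / 2975 = +0.007731
|∇h| = √(0.005966² + 0.007731²) = 0.009765
Seepage velocity v = K·i/n = 480.0 × 0.009765 / 0.28 = 16.74 ft/day.

17 ft/day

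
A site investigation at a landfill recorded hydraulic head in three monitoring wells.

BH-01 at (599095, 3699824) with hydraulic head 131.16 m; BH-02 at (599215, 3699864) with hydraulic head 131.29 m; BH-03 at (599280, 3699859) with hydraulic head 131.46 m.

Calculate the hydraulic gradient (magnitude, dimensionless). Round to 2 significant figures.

0.0044

Taking BH-01 as reference: BH-02−BH-01 = (120, 40, +0.13); BH-03−BH-01 = (185, 35, +0.30).
Determinant of the coordinate differences = 120·35 − 185·40 = -3200.
∂h/∂x = [(+0.13)·35 − (+0.30)·40] / -3200 = +0.002328
∂h/∂y = [120·(+0.30) − 185·(+0.13)] / -3200 = -0.003734
|∇h| = √(0.002328² + -0.003734²) = 0.0044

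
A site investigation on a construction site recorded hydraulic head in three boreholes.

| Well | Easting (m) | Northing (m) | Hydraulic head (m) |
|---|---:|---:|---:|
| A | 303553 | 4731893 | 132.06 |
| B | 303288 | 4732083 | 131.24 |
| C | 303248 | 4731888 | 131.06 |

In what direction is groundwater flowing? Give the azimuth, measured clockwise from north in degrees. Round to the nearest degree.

266°

With h = a·x + b·y + c and A as origin, the differences give:
  (-265)·a + 190·b = -0.82
  (-305)·a + (-5)·b = -1.00
Eliminate b (×(-5) and ×190, subtract): 59275·a = 194.100 → a = ∂h/∂x = +0.003275
Back-substitute: b = ∂h/∂y = +0.0002514.
Flow direction (−∇h) has components (-0.003275 E, -0.0002514 N).
Azimuth = atan2(E, N) = atan2(-0.003275, -0.0002514) = 265.6° ≈ 266°.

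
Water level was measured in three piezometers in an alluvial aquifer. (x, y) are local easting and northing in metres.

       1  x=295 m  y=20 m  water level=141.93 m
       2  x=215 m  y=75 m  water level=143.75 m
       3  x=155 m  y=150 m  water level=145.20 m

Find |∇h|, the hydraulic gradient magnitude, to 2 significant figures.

Differences from 1: to 2 (Δx, Δy, Δh) = (-80, 55, +1.82); to 3 = (-140, 130, +3.27).
Solve a·Δx + b·Δy = Δh: det = (-80)·130 − (-140)·55 = -2700.
∂h/∂x = [(+1.82)·130 − (+3.27)·55] / -2700 = -0.02102
∂h/∂y = [(-80)·(+3.27) − (-140)·(+1.82)] / -2700 = +0.002519
|∇h| = √(-0.02102² + 0.002519²) = 0.02117

0.021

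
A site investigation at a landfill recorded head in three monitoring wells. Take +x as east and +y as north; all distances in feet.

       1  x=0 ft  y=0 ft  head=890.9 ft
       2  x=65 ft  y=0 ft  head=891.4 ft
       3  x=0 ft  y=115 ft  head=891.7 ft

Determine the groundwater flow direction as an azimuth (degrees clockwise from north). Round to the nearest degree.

228°

∂h/∂x = (891.4 − 890.9) / (65 − 0) = +0.007692
∂h/∂y = (891.7 − 890.9) / (115 − 0) = +0.006957
Flow direction (−∇h) has components (-0.007692 E, -0.006957 N).
Azimuth = atan2(E, N) = atan2(-0.007692, -0.006957) = 227.9° ≈ 228°.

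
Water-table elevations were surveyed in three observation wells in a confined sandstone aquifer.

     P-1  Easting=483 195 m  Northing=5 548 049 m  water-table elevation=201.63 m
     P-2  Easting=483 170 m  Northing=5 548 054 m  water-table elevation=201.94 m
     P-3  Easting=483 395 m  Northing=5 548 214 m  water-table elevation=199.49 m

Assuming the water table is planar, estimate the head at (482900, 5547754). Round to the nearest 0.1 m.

Taking P-1 as reference: P-2−P-1 = (-25, 5, +0.31); P-3−P-1 = (200, 165, -2.14).
Determinant of the coordinate differences = (-25)·165 − 200·5 = -5125.
∂h/∂x = [(+0.31)·165 − (-2.14)·5] / -5125 = -0.01207
∂h/∂y = [(-25)·(-2.14) − 200·(+0.31)] / -5125 = +0.001659
h(482900, 5547754) = 201.63 + (-0.01207)·(-295) + (+0.001659)·(-295) = 201.63 +3.560 -0.489 = 204.701 m.

204.7 m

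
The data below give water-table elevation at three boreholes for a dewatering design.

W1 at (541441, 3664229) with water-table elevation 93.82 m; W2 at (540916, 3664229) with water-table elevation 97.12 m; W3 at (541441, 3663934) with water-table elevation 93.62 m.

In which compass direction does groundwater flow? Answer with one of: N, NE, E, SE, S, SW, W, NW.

E

∂h/∂x = (97.12 − 93.82) / (540916 − 541441) = -0.006286
∂h/∂y = (93.62 − 93.82) / (3663934 − 3664229) = +0.0006780
Flow = −∇h = (+0.006286 east, -0.0006780 north), which points east.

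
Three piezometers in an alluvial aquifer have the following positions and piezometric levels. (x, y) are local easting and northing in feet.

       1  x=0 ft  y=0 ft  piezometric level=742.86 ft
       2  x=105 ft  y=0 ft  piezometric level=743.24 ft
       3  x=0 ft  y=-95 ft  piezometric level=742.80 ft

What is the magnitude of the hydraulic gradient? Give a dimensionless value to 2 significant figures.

∂h/∂x = (743.24 − 742.86) / (105 − 0) = +0.003619
∂h/∂y = (742.80 − 742.86) / (-95 − 0) = +0.0006316
|∇h| = √(0.003619² + 0.0006316²) = 0.003674

0.0037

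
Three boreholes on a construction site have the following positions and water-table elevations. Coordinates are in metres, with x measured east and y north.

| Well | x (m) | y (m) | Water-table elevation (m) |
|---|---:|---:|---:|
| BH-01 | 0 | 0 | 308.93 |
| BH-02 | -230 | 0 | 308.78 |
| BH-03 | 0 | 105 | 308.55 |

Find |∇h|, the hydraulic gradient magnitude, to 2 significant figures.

0.0037

∂h/∂x = (308.78 − 308.93) / (-230 − 0) = +0.0006522
∂h/∂y = (308.55 − 308.93) / (105 − 0) = -0.003619
|∇h| = √(0.0006522² + -0.003619²) = 0.003677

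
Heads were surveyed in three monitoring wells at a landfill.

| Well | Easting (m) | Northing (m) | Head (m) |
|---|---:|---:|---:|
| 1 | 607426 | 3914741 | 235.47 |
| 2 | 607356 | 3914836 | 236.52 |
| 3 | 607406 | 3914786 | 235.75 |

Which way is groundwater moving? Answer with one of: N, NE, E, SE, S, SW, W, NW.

With h = a·x + b·y + c and 1 as origin, the differences give:
  (-70)·a + 95·b = +1.05
  (-20)·a + 45·b = +0.28
Eliminate b (×45 and ×95, subtract): -1250·a = 20.650 → a = ∂h/∂x = -0.01652
Back-substitute: b = ∂h/∂y = -0.001120.
Flow = −∇h = (+0.01652 east, +0.001120 north), which points east.

E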